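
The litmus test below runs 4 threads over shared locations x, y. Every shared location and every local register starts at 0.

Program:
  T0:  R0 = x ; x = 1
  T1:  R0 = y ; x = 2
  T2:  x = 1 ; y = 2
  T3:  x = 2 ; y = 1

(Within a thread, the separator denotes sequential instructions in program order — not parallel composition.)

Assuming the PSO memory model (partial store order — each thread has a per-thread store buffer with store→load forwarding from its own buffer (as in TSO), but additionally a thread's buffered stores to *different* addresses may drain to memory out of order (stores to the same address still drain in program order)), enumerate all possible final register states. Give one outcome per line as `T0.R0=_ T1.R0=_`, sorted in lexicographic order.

outcome vector order: (T0.R0,T1.R0)
|PSO outcomes| = 9

T0.R0=0 T1.R0=0
T0.R0=0 T1.R0=1
T0.R0=0 T1.R0=2
T0.R0=1 T1.R0=0
T0.R0=1 T1.R0=1
T0.R0=1 T1.R0=2
T0.R0=2 T1.R0=0
T0.R0=2 T1.R0=1
T0.R0=2 T1.R0=2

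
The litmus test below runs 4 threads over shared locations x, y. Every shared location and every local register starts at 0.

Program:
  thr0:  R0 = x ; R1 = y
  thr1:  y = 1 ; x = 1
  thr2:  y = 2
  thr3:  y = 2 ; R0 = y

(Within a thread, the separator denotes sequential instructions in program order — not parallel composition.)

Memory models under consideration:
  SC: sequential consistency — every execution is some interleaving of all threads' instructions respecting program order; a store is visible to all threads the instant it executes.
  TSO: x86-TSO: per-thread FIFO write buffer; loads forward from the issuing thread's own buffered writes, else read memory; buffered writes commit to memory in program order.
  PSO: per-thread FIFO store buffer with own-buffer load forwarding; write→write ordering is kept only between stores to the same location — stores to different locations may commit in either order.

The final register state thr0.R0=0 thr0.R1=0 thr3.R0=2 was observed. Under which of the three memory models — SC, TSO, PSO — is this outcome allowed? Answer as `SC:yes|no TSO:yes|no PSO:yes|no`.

SC:yes TSO:yes PSO:yes

outcome vector order: (thr0.R0,thr0.R1,thr3.R0)
SC (10): (0,0,1); (0,0,2); (0,1,1); (0,1,2); (0,2,1); (0,2,2); (1,1,1); (1,1,2); (1,2,1); (1,2,2)
TSO (10): (0,0,1); (0,0,2); (0,1,1); (0,1,2); (0,2,1); (0,2,2); (1,1,1); (1,1,2); (1,2,1); (1,2,2)
PSO (12): (0,0,1); (0,0,2); (0,1,1); (0,1,2); (0,2,1); (0,2,2); (1,0,1); (1,0,2); (1,1,1); (1,1,2); (1,2,1); (1,2,2)
target (0,0,2) ∈ {SC,TSO,PSO}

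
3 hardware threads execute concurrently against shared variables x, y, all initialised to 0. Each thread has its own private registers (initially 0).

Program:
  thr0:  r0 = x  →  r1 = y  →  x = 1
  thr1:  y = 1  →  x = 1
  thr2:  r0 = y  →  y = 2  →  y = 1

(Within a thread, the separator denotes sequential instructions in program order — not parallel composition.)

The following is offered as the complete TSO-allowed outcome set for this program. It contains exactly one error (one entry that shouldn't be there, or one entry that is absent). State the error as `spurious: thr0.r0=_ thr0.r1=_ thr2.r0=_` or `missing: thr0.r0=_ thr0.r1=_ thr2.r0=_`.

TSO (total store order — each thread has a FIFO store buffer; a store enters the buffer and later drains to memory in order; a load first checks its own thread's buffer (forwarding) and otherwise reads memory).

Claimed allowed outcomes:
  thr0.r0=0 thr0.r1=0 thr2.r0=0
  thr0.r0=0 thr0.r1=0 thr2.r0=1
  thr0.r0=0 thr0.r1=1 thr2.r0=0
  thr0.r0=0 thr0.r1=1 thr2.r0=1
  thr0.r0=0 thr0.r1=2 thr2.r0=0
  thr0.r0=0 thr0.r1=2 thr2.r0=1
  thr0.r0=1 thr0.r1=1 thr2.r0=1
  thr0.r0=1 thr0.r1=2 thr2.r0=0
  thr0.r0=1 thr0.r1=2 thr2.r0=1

missing: thr0.r0=1 thr0.r1=1 thr2.r0=0

outcome vector order: (thr0.r0,thr0.r1,thr2.r0)
TSO: 10 outcomes — {(0,0,0), (0,0,1), (0,1,0), (0,1,1), (0,2,0), (0,2,1), (1,1,0), (1,1,1), (1,2,0), (1,2,1)}
TSO∖claimed = {(1,1,0)}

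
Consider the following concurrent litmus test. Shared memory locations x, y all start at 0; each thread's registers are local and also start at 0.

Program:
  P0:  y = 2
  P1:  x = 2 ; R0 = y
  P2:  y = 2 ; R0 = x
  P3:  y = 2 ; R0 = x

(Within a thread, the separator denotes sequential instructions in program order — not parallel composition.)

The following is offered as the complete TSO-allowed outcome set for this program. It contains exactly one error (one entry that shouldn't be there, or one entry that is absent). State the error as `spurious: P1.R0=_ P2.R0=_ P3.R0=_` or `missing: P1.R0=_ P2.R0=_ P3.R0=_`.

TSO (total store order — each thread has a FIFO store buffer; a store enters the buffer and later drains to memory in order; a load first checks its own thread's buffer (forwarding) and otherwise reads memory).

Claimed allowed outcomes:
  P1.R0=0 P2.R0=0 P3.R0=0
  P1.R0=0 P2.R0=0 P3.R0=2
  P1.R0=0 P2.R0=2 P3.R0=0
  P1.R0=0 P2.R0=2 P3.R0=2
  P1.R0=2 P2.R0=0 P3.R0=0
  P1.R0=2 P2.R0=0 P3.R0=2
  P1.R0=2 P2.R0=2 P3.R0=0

outcome vector order: (P1.R0,P2.R0,P3.R0)
[TSO] allowed = {(0,0,0); (0,0,2); (0,2,0); (0,2,2); (2,0,0); (2,0,2); (2,2,0); (2,2,2)}
TSO∖claimed = {(2,2,2)}

missing: P1.R0=2 P2.R0=2 P3.R0=2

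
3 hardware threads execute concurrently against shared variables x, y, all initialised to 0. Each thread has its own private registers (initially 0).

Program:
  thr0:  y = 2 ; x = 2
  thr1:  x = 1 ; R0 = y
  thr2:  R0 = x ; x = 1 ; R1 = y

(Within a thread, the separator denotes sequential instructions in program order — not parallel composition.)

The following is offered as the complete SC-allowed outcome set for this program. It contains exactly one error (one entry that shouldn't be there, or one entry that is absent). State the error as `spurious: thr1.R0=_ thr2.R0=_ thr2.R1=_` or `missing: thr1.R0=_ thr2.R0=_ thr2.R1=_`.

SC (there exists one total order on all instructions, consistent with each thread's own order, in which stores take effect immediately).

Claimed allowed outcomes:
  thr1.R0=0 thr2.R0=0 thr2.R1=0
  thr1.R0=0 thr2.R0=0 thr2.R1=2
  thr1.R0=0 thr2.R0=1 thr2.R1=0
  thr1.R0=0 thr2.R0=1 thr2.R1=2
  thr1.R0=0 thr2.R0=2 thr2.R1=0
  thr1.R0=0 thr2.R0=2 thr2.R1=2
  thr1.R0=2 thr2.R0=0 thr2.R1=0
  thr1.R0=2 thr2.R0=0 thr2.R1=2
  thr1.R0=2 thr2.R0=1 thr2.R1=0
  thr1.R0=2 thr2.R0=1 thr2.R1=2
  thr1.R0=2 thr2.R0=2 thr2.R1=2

spurious: thr1.R0=0 thr2.R0=2 thr2.R1=0

outcome vector order: (thr1.R0,thr2.R0,thr2.R1)
SC (10): 0/0/0, 0/0/2, 0/1/0, 0/1/2, 0/2/2, 2/0/0, 2/0/2, 2/1/0, 2/1/2, 2/2/2
claimed∖SC = {0/2/0}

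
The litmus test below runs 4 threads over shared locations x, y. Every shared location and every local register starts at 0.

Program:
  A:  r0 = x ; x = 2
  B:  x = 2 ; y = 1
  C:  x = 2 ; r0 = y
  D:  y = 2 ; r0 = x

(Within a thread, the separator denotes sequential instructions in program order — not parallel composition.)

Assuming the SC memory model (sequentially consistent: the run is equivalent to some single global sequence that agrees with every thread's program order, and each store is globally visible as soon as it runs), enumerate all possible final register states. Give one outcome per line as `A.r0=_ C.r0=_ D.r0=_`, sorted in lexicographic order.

outcome vector order: (A.r0,C.r0,D.r0)
|SC outcomes| = 10

A.r0=0 C.r0=0 D.r0=2
A.r0=0 C.r0=1 D.r0=0
A.r0=0 C.r0=1 D.r0=2
A.r0=0 C.r0=2 D.r0=0
A.r0=0 C.r0=2 D.r0=2
A.r0=2 C.r0=0 D.r0=2
A.r0=2 C.r0=1 D.r0=0
A.r0=2 C.r0=1 D.r0=2
A.r0=2 C.r0=2 D.r0=0
A.r0=2 C.r0=2 D.r0=2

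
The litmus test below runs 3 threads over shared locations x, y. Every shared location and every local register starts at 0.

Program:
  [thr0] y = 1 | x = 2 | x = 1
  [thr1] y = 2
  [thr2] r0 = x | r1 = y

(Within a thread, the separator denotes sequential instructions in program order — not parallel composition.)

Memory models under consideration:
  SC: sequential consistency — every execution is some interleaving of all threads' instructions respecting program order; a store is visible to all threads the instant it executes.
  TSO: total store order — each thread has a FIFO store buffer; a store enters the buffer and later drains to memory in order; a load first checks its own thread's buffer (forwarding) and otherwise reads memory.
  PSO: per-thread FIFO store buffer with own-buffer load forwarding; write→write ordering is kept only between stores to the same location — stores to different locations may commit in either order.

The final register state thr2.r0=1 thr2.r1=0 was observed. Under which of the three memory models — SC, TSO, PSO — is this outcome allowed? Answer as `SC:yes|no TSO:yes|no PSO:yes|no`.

outcome vector order: (thr2.r0,thr2.r1)
under SC → 0/0; 0/1; 0/2; 1/1; 1/2; 2/1; 2/2
under TSO → 0/0; 0/1; 0/2; 1/1; 1/2; 2/1; 2/2
under PSO → 0/0; 0/1; 0/2; 1/0; 1/1; 1/2; 2/0; 2/1; 2/2
target 1/0 ∈ {PSO}

SC:no TSO:no PSO:yes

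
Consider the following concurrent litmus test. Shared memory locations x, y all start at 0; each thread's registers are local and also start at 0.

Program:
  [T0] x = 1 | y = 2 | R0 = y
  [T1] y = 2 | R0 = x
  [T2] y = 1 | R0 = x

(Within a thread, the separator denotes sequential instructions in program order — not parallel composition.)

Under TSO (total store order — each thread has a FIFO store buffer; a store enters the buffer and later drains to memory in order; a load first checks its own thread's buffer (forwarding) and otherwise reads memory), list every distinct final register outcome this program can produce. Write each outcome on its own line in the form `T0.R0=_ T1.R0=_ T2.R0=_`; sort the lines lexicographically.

outcome vector order: (T0.R0,T1.R0,T2.R0)
|TSO outcomes| = 8

T0.R0=1 T1.R0=0 T2.R0=0
T0.R0=1 T1.R0=0 T2.R0=1
T0.R0=1 T1.R0=1 T2.R0=0
T0.R0=1 T1.R0=1 T2.R0=1
T0.R0=2 T1.R0=0 T2.R0=0
T0.R0=2 T1.R0=0 T2.R0=1
T0.R0=2 T1.R0=1 T2.R0=0
T0.R0=2 T1.R0=1 T2.R0=1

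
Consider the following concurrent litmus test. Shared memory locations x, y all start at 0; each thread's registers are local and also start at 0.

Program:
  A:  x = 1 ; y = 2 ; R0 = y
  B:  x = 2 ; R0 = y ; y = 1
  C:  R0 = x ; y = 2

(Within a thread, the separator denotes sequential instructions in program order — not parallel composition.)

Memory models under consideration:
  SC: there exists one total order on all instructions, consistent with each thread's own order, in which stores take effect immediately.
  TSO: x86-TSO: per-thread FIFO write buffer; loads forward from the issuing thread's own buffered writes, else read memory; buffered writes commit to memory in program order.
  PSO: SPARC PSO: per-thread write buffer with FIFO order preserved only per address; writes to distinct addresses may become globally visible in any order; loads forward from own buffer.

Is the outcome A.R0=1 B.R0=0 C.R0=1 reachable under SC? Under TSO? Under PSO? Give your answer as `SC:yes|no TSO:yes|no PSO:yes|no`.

outcome vector order: (A.R0,B.R0,C.R0)
[SC] allowed = {100 101 102 120 121 122 200 201 202 220 221 222}
[TSO] allowed = {100 101 102 120 121 122 200 201 202 220 221 222}
[PSO] allowed = {100 101 102 120 121 122 200 201 202 220 221 222}
target 101 ∈ {SC,TSO,PSO}

SC:yes TSO:yes PSO:yes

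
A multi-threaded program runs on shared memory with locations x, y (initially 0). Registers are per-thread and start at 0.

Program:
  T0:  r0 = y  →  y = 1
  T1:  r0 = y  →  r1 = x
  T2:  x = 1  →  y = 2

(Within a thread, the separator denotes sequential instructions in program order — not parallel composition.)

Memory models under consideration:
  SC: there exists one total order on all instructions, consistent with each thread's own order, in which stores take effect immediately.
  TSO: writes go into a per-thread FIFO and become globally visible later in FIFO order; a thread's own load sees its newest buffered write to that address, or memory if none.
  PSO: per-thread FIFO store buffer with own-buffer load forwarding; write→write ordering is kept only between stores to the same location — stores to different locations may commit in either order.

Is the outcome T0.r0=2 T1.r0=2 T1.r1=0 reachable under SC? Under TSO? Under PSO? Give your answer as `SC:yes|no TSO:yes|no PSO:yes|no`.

outcome vector order: (T0.r0,T1.r0,T1.r1)
under SC → <0 0 0>, <0 0 1>, <0 1 0>, <0 1 1>, <0 2 1>, <2 0 0>, <2 0 1>, <2 1 1>, <2 2 1>
under TSO → <0 0 0>, <0 0 1>, <0 1 0>, <0 1 1>, <0 2 1>, <2 0 0>, <2 0 1>, <2 1 1>, <2 2 1>
under PSO → <0 0 0>, <0 0 1>, <0 1 0>, <0 1 1>, <0 2 0>, <0 2 1>, <2 0 0>, <2 0 1>, <2 1 0>, <2 1 1>, <2 2 0>, <2 2 1>
target <2 2 0> ∈ {PSO}

SC:no TSO:no PSO:yes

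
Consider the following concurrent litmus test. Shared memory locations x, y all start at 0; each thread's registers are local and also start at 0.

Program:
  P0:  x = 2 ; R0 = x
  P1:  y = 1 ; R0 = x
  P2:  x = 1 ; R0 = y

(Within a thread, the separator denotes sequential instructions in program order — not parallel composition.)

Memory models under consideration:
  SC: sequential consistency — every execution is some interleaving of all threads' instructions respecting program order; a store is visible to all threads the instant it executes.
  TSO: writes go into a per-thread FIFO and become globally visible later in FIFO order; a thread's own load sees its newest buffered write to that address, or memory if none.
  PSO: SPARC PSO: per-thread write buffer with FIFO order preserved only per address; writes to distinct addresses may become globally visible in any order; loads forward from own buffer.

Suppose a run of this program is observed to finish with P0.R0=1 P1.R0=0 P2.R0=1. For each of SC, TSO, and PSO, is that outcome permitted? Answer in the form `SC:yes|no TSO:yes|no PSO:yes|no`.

outcome vector order: (P0.R0,P1.R0,P2.R0)
SC: 9 outcomes — {1/0/1; 1/1/0; 1/1/1; 1/2/1; 2/0/1; 2/1/0; 2/1/1; 2/2/0; 2/2/1}
TSO: 12 outcomes — {1/0/0; 1/0/1; 1/1/0; 1/1/1; 1/2/0; 1/2/1; 2/0/0; 2/0/1; 2/1/0; 2/1/1; 2/2/0; 2/2/1}
PSO: 12 outcomes — {1/0/0; 1/0/1; 1/1/0; 1/1/1; 1/2/0; 1/2/1; 2/0/0; 2/0/1; 2/1/0; 2/1/1; 2/2/0; 2/2/1}
target 1/0/1 ∈ {SC,TSO,PSO}

SC:yes TSO:yes PSO:yes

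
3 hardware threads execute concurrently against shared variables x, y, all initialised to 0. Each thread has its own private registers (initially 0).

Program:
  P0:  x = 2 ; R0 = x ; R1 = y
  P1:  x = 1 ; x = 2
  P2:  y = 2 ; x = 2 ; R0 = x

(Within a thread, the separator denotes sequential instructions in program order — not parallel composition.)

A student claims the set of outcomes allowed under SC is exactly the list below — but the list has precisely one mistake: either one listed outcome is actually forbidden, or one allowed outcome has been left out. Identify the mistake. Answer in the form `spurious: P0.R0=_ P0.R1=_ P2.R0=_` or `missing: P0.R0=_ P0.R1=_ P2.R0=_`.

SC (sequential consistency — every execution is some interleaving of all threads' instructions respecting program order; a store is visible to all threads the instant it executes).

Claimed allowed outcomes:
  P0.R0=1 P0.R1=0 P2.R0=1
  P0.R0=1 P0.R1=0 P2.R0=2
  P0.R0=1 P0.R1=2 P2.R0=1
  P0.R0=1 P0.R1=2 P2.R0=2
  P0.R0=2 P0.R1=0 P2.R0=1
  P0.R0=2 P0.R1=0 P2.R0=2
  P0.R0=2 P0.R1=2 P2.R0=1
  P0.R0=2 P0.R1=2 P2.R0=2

outcome vector order: (P0.R0,P0.R1,P2.R0)
[SC] allowed = {<1 0 2>; <1 2 1>; <1 2 2>; <2 0 1>; <2 0 2>; <2 2 1>; <2 2 2>}
claimed∖SC = {<1 0 1>}

spurious: P0.R0=1 P0.R1=0 P2.R0=1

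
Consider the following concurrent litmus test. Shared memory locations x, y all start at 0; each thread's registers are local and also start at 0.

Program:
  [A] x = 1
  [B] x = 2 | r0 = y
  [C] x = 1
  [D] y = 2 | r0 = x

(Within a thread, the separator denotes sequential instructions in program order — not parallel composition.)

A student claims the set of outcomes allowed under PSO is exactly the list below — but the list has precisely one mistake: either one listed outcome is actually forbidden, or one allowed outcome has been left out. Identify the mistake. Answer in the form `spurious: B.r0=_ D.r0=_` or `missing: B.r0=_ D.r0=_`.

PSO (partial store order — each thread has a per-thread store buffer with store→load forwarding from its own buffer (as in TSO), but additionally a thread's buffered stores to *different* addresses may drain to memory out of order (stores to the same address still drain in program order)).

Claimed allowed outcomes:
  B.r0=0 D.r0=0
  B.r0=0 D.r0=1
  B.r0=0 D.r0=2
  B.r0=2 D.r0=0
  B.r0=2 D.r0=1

missing: B.r0=2 D.r0=2

outcome vector order: (B.r0,D.r0)
PSO: 6 outcomes — {00, 01, 02, 20, 21, 22}
PSO∖claimed = {22}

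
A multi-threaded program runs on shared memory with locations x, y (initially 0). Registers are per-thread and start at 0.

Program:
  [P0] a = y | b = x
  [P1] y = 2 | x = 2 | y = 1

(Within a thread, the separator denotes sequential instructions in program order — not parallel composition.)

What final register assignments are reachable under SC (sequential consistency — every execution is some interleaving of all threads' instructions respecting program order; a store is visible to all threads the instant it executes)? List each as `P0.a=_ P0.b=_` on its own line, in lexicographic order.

outcome vector order: (P0.a,P0.b)
|SC outcomes| = 5

P0.a=0 P0.b=0
P0.a=0 P0.b=2
P0.a=1 P0.b=2
P0.a=2 P0.b=0
P0.a=2 P0.b=2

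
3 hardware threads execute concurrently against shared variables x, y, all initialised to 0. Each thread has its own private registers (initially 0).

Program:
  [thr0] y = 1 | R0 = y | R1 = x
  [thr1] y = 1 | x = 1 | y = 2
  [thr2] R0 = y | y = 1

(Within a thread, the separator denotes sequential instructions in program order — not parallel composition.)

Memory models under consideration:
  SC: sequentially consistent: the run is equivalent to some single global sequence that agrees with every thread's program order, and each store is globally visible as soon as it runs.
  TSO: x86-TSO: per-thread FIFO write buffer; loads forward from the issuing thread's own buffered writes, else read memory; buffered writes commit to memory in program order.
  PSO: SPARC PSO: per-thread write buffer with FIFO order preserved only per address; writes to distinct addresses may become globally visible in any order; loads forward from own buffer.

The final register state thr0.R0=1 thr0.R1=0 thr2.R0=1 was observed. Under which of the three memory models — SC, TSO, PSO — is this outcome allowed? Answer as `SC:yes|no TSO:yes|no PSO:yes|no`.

SC:yes TSO:yes PSO:yes

outcome vector order: (thr0.R0,thr0.R1,thr2.R0)
SC: 9 outcomes — {(1,0,0), (1,0,1), (1,0,2), (1,1,0), (1,1,1), (1,1,2), (2,1,0), (2,1,1), (2,1,2)}
TSO: 9 outcomes — {(1,0,0), (1,0,1), (1,0,2), (1,1,0), (1,1,1), (1,1,2), (2,1,0), (2,1,1), (2,1,2)}
PSO: 12 outcomes — {(1,0,0), (1,0,1), (1,0,2), (1,1,0), (1,1,1), (1,1,2), (2,0,0), (2,0,1), (2,0,2), (2,1,0), (2,1,1), (2,1,2)}
target (1,0,1) ∈ {SC,TSO,PSO}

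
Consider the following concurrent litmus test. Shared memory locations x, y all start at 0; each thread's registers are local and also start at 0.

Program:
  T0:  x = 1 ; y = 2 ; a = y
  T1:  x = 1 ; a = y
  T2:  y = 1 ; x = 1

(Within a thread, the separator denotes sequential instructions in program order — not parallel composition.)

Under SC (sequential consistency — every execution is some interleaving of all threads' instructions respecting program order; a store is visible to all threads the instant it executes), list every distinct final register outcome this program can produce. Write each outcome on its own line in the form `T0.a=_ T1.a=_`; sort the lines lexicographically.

T0.a=1 T1.a=0
T0.a=1 T1.a=1
T0.a=1 T1.a=2
T0.a=2 T1.a=0
T0.a=2 T1.a=1
T0.a=2 T1.a=2

outcome vector order: (T0.a,T1.a)
|SC outcomes| = 6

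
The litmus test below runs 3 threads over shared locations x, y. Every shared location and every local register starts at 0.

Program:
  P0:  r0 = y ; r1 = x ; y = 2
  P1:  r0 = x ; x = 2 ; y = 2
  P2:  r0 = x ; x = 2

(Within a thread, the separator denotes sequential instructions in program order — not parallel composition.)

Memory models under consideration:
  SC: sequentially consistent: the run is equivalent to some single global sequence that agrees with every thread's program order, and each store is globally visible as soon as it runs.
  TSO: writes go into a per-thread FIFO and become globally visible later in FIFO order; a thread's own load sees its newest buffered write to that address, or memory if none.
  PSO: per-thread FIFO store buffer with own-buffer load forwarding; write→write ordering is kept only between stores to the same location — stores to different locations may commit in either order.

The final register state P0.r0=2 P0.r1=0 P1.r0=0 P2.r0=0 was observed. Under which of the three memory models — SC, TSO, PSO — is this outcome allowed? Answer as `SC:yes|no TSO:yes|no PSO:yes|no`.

SC:no TSO:no PSO:yes

outcome vector order: (P0.r0,P0.r1,P1.r0,P2.r0)
SC: 9 outcomes — {<0 0 0 0>; <0 0 0 2>; <0 0 2 0>; <0 2 0 0>; <0 2 0 2>; <0 2 2 0>; <2 2 0 0>; <2 2 0 2>; <2 2 2 0>}
TSO: 9 outcomes — {<0 0 0 0>; <0 0 0 2>; <0 0 2 0>; <0 2 0 0>; <0 2 0 2>; <0 2 2 0>; <2 2 0 0>; <2 2 0 2>; <2 2 2 0>}
PSO: 11 outcomes — {<0 0 0 0>; <0 0 0 2>; <0 0 2 0>; <0 2 0 0>; <0 2 0 2>; <0 2 2 0>; <2 0 0 0>; <2 0 0 2>; <2 2 0 0>; <2 2 0 2>; <2 2 2 0>}
target <2 0 0 0> ∈ {PSO}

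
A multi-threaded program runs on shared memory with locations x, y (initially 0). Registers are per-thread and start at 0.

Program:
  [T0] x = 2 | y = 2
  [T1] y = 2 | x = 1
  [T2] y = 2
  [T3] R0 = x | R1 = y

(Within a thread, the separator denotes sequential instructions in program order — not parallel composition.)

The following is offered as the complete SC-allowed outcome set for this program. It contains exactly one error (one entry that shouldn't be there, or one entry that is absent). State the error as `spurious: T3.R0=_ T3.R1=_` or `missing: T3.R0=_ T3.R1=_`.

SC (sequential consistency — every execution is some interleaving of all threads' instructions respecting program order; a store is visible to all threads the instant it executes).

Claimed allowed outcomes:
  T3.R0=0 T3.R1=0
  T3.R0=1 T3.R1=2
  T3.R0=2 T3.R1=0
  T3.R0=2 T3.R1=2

outcome vector order: (T3.R0,T3.R1)
SC (5): (0,0) (0,2) (1,2) (2,0) (2,2)
SC∖claimed = {(0,2)}

missing: T3.R0=0 T3.R1=2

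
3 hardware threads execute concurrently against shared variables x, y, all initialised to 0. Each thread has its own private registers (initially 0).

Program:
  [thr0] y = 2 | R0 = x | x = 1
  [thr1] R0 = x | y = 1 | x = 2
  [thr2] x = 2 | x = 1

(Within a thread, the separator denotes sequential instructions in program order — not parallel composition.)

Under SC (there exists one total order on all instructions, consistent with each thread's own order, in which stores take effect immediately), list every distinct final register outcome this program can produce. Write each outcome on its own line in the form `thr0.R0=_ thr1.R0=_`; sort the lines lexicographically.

thr0.R0=0 thr1.R0=0
thr0.R0=0 thr1.R0=1
thr0.R0=0 thr1.R0=2
thr0.R0=1 thr1.R0=0
thr0.R0=1 thr1.R0=1
thr0.R0=1 thr1.R0=2
thr0.R0=2 thr1.R0=0
thr0.R0=2 thr1.R0=1
thr0.R0=2 thr1.R0=2

outcome vector order: (thr0.R0,thr1.R0)
|SC outcomes| = 9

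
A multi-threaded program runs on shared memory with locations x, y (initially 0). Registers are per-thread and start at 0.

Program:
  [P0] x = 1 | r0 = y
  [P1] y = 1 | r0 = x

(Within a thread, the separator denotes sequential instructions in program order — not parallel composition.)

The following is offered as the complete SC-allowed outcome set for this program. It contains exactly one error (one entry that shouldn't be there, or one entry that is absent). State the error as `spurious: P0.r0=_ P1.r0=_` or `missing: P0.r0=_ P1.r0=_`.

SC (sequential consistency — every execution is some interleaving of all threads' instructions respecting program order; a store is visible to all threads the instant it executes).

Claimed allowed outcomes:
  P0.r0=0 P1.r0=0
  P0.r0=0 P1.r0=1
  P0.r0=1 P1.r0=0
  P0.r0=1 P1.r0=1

spurious: P0.r0=0 P1.r0=0

outcome vector order: (P0.r0,P1.r0)
SC (3): 0/1; 1/0; 1/1
claimed∖SC = {0/0}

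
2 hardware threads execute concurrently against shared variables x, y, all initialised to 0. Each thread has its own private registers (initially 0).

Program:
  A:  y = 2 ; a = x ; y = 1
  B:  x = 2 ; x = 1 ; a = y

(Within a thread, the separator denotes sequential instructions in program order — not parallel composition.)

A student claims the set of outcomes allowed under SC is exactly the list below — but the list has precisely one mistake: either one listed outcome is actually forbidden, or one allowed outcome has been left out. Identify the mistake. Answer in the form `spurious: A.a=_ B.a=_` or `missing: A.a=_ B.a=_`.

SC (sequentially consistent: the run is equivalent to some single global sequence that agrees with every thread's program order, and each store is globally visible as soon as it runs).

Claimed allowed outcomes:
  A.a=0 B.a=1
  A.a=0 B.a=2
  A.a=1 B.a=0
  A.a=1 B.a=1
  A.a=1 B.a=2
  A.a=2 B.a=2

missing: A.a=2 B.a=1

outcome vector order: (A.a,B.a)
under SC → 0/1, 0/2, 1/0, 1/1, 1/2, 2/1, 2/2
SC∖claimed = {2/1}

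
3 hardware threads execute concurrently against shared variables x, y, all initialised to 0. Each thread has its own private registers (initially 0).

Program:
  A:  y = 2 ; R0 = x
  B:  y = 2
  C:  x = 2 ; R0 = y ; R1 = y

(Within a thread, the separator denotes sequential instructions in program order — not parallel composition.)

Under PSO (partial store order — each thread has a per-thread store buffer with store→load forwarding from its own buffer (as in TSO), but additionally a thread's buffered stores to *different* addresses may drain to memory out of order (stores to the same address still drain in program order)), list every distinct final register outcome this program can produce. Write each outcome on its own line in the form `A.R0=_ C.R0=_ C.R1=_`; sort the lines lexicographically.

A.R0=0 C.R0=0 C.R1=0
A.R0=0 C.R0=0 C.R1=2
A.R0=0 C.R0=2 C.R1=2
A.R0=2 C.R0=0 C.R1=0
A.R0=2 C.R0=0 C.R1=2
A.R0=2 C.R0=2 C.R1=2

outcome vector order: (A.R0,C.R0,C.R1)
|PSO outcomes| = 6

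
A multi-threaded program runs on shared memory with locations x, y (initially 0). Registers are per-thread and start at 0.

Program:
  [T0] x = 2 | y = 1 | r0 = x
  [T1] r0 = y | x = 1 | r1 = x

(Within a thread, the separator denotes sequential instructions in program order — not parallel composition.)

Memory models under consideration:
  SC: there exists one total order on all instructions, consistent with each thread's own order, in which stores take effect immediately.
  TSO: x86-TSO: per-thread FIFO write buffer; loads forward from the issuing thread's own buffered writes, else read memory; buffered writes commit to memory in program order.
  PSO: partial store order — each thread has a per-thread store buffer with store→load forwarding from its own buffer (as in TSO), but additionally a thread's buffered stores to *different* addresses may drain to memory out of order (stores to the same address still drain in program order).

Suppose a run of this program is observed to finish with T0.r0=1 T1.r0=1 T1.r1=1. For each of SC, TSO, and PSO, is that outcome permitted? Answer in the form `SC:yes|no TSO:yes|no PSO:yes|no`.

outcome vector order: (T0.r0,T1.r0,T1.r1)
[SC] allowed = {<1 0 1>; <1 1 1>; <2 0 1>; <2 0 2>; <2 1 1>}
[TSO] allowed = {<1 0 1>; <1 1 1>; <2 0 1>; <2 0 2>; <2 1 1>}
[PSO] allowed = {<1 0 1>; <1 1 1>; <2 0 1>; <2 0 2>; <2 1 1>; <2 1 2>}
target <1 1 1> ∈ {SC,TSO,PSO}

SC:yes TSO:yes PSO:yes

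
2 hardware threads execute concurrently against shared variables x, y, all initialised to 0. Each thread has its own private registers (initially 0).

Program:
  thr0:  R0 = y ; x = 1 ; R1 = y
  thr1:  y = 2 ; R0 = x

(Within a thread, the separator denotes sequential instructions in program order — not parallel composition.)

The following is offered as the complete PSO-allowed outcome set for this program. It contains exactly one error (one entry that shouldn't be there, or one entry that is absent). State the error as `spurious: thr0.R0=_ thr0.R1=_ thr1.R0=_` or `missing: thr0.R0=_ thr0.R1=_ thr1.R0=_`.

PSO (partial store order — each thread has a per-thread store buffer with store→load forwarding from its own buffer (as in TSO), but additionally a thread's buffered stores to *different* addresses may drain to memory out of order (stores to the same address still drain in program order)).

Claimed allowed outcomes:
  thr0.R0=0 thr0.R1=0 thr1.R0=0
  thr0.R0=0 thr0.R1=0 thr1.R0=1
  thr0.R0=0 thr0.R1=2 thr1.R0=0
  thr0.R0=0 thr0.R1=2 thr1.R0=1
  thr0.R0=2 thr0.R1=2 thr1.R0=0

missing: thr0.R0=2 thr0.R1=2 thr1.R0=1

outcome vector order: (thr0.R0,thr0.R1,thr1.R0)
PSO: 6 outcomes — {0/0/0, 0/0/1, 0/2/0, 0/2/1, 2/2/0, 2/2/1}
PSO∖claimed = {2/2/1}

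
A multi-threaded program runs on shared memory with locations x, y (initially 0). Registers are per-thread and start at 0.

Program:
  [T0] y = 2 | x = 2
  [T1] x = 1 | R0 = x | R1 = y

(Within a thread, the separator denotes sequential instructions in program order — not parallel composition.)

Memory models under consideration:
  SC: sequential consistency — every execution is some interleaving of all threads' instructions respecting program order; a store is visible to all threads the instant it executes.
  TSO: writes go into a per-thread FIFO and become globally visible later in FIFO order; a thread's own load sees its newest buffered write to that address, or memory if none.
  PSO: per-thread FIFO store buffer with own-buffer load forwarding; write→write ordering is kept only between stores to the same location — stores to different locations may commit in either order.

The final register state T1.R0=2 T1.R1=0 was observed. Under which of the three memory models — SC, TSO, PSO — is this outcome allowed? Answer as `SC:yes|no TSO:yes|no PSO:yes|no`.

SC:no TSO:no PSO:yes

outcome vector order: (T1.R0,T1.R1)
under SC → 10; 12; 22
under TSO → 10; 12; 22
under PSO → 10; 12; 20; 22
target 20 ∈ {PSO}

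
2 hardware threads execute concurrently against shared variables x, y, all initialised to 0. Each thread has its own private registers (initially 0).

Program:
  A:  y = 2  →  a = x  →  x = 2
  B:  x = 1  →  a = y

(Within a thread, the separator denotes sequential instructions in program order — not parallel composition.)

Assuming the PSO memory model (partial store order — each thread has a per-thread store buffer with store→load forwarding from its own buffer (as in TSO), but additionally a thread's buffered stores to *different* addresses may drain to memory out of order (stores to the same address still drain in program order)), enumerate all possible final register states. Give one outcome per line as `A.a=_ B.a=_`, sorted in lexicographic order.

outcome vector order: (A.a,B.a)
|PSO outcomes| = 4

A.a=0 B.a=0
A.a=0 B.a=2
A.a=1 B.a=0
A.a=1 B.a=2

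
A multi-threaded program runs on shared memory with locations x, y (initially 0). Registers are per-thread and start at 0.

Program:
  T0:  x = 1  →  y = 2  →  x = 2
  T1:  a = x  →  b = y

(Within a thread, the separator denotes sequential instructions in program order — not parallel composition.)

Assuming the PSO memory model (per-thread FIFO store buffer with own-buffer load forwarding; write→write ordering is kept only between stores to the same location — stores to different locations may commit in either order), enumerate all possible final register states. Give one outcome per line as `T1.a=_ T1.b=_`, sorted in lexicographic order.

outcome vector order: (T1.a,T1.b)
|PSO outcomes| = 6

T1.a=0 T1.b=0
T1.a=0 T1.b=2
T1.a=1 T1.b=0
T1.a=1 T1.b=2
T1.a=2 T1.b=0
T1.a=2 T1.b=2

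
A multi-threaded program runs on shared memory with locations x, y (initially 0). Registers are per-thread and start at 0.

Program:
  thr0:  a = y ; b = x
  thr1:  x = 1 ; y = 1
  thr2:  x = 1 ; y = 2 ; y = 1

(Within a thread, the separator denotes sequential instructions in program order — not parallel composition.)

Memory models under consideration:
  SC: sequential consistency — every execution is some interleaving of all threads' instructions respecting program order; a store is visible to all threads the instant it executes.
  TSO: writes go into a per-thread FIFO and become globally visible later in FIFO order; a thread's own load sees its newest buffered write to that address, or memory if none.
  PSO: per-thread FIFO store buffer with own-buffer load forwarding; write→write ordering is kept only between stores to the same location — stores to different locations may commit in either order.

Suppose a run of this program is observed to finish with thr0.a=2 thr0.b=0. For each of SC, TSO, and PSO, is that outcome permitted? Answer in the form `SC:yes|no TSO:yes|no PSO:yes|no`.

SC:no TSO:no PSO:yes

outcome vector order: (thr0.a,thr0.b)
SC (4): (0,0); (0,1); (1,1); (2,1)
TSO (4): (0,0); (0,1); (1,1); (2,1)
PSO (6): (0,0); (0,1); (1,0); (1,1); (2,0); (2,1)
target (2,0) ∈ {PSO}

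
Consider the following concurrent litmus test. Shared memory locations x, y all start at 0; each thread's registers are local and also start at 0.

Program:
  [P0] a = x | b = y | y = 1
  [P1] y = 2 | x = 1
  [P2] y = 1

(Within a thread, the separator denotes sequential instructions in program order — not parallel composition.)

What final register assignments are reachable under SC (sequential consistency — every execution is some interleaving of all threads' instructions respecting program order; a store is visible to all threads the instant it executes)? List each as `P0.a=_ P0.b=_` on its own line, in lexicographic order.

P0.a=0 P0.b=0
P0.a=0 P0.b=1
P0.a=0 P0.b=2
P0.a=1 P0.b=1
P0.a=1 P0.b=2

outcome vector order: (P0.a,P0.b)
|SC outcomes| = 5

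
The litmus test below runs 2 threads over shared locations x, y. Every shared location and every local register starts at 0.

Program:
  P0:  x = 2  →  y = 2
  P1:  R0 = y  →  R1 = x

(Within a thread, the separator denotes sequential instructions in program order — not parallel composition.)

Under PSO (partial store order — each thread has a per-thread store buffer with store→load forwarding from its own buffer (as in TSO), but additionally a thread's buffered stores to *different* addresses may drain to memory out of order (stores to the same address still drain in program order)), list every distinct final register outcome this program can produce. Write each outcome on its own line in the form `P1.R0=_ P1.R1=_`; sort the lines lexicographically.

outcome vector order: (P1.R0,P1.R1)
|PSO outcomes| = 4

P1.R0=0 P1.R1=0
P1.R0=0 P1.R1=2
P1.R0=2 P1.R1=0
P1.R0=2 P1.R1=2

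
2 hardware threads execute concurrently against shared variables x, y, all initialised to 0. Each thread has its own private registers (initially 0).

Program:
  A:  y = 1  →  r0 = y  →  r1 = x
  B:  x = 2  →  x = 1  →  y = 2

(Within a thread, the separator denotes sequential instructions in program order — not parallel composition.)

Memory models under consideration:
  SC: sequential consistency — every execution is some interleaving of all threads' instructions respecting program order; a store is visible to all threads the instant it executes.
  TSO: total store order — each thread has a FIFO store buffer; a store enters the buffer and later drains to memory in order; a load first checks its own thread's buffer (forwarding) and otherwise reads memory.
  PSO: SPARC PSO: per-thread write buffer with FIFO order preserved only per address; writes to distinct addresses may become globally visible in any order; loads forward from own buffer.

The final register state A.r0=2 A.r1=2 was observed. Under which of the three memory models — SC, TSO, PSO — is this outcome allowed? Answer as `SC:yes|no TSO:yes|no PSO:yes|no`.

outcome vector order: (A.r0,A.r1)
SC (4): (1,0), (1,1), (1,2), (2,1)
TSO (4): (1,0), (1,1), (1,2), (2,1)
PSO (6): (1,0), (1,1), (1,2), (2,0), (2,1), (2,2)
target (2,2) ∈ {PSO}

SC:no TSO:no PSO:yes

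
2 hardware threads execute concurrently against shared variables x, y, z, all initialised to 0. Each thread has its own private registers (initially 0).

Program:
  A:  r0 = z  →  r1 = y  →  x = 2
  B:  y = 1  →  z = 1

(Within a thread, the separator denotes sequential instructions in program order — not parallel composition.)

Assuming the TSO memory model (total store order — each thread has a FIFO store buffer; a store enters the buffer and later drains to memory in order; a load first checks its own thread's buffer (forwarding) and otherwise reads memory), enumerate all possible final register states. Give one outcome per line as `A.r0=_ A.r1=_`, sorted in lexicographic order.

A.r0=0 A.r1=0
A.r0=0 A.r1=1
A.r0=1 A.r1=1

outcome vector order: (A.r0,A.r1)
|TSO outcomes| = 3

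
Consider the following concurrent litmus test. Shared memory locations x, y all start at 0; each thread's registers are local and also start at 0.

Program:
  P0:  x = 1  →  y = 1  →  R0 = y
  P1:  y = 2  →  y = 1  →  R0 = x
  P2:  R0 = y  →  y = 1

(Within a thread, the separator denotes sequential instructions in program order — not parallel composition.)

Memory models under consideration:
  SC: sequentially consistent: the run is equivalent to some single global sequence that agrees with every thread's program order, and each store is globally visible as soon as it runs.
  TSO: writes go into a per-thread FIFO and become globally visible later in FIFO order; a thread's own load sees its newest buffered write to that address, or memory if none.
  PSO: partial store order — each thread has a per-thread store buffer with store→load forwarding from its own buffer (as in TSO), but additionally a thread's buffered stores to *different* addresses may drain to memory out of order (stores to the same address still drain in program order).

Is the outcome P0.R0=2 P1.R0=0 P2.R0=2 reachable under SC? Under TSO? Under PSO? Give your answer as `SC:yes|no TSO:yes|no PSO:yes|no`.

SC:no TSO:yes PSO:yes

outcome vector order: (P0.R0,P1.R0,P2.R0)
under SC → 100 101 102 110 111 112 210 211 212
under TSO → 100 101 102 110 111 112 200 201 202 210 211 212
under PSO → 100 101 102 110 111 112 200 201 202 210 211 212
target 202 ∈ {TSO,PSO}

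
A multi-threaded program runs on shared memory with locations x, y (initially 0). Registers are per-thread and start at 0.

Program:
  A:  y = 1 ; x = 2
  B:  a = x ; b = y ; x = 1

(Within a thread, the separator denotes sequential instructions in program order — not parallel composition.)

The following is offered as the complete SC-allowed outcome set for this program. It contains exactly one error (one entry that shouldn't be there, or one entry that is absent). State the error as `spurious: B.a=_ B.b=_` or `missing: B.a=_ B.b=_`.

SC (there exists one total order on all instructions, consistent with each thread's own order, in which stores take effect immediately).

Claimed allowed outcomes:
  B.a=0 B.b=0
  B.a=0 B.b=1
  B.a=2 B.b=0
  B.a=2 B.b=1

outcome vector order: (B.a,B.b)
SC (3): 00, 01, 21
claimed∖SC = {20}

spurious: B.a=2 B.b=0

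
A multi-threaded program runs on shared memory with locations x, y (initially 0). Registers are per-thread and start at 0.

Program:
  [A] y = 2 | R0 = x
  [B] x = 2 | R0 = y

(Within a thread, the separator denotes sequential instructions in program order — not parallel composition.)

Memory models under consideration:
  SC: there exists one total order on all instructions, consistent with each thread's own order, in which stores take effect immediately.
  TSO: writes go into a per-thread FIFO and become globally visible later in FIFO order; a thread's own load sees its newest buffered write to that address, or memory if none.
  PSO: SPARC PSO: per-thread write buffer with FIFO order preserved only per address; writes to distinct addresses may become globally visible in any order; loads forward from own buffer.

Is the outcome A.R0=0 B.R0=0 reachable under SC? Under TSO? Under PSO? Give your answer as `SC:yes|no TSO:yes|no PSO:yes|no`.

outcome vector order: (A.R0,B.R0)
[SC] allowed = {02 20 22}
[TSO] allowed = {00 02 20 22}
[PSO] allowed = {00 02 20 22}
target 00 ∈ {TSO,PSO}

SC:no TSO:yes PSO:yes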